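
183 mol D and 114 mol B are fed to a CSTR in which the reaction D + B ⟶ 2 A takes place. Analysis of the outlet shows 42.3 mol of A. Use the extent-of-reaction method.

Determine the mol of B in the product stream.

92.8 mol

For A: n = n₀ + 2ξ → 42.3 = 0 + 2ξ, giving ξ = 21.15 mol.
Outlet amounts (n = n₀ + ν ξ):
  D: 183 − 1(21.15) = 161.8
  B: 114 − 1(21.15) = 92.85
  A: 0 + 2(21.15) = 42.3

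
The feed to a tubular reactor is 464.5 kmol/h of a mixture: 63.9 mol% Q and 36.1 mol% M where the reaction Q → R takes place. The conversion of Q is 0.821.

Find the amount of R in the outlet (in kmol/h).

244 kmol/h

Q reacted = 0.821 × 296.8 = 243.7 kmol/h; ν_Q = −1, so ξ = 243.7/1 = 243.7 kmol/h.
Outlet amounts (n = n₀ + ν ξ):
  Q: 296.8 − 1(243.7) = 53.13
  R: 0 + 1(243.7) = 243.7
  M: 167.7 (inert)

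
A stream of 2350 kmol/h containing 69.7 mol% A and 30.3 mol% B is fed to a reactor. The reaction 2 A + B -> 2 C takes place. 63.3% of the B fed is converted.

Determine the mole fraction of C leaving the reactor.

0.475

B reacted = 0.633 × 712 = 450.7 kmol/h; ν_B = −1, so ξ = 450.7/1 = 450.7 kmol/h.
Outlet amounts (n = n₀ + ν ξ):
  A: 1638 − 2(450.7) = 736.5
  B: 712 − 1(450.7) = 261.3
  C: 0 + 2(450.7) = 901.5
Total out = 1899 kmol/h; y_C = 901.5 / 1899 = 0.4746.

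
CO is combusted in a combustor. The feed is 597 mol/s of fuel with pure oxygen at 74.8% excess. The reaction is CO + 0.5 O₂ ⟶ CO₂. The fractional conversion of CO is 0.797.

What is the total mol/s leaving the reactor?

881 mol/s

Stoichiometric O₂ = 0.5 × 597 = 298.5 mol/s; O₂ fed = 298.5 × 1.748 = 521.8 mol/s.
Fuel reacted = 0.797 × 597 → ξ = 475.8 mol/s.
Outlet (n = n₀ + ν ξ):
  CO: 597 − 1(475.8) = 121.2
  O₂: 521.8 − 0.5(475.8) = 283.9
  CO₂: 0 + 1(475.8) = 475.8
Total out = 121.2 + 283.9 + 475.8 = 880.9 mol/s.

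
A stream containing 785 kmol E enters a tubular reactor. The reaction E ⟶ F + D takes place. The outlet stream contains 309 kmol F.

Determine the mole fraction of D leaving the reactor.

0.282

For F: n = n₀ + 1ξ → 309 = 0 + 1ξ, giving ξ = 309 kmol.
Outlet amounts (n = n₀ + ν ξ):
  E: 785 − 1(309) = 476
  F: 0 + 1(309) = 309
  D: 0 + 1(309) = 309
Total out = 1094 kmol; y_D = 309 / 1094 = 0.2824.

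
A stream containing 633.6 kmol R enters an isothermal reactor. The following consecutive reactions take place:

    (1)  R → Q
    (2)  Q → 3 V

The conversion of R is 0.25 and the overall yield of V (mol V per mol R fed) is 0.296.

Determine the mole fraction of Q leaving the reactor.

0.126

Conversion of R: R consumed = 1ξ₁ = 0.25 × 633.6 → ξ₁ = 158.4 kmol.
Yield of V: 3ξ₂ / 633.6 = 0.296 → ξ₂ = 62.52 kmol.
Outlet amounts (n = n₀ + Σ ν·ξ):
  R: 633.6 − 1(158.4) = 475.2
  Q: 0 + 1(158.4) − 1(62.52) = 95.88
  V: 0 + 3(62.52) = 187.5
Total out = 758.6 kmol; y_Q = 95.88 / 758.6 = 0.1264.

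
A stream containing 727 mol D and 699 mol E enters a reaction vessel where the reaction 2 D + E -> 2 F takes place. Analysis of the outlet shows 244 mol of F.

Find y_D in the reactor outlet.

0.37

For F: n = n₀ + 2ξ → 244 = 0 + 2ξ, giving ξ = 122 mol.
Outlet amounts (n = n₀ + ν ξ):
  D: 727 − 2(122) = 483
  E: 699 − 1(122) = 577
  F: 0 + 2(122) = 244
Total out = 1304 mol; y_D = 483 / 1304 = 0.3704.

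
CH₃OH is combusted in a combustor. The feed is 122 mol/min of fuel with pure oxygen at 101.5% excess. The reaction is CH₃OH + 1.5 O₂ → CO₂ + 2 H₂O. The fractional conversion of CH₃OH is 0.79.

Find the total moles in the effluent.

539 mol/min

Stoichiometric O₂ = 1.5 × 122 = 183 mol/min; O₂ fed = 183 × 2.015 = 368.7 mol/min.
Fuel reacted = 0.79 × 122 → ξ = 96.38 mol/min.
Outlet (n = n₀ + ν ξ):
  CH₃OH: 122 − 1(96.38) = 25.62
  O₂: 368.7 − 1.5(96.38) = 224.2
  CO₂: 0 + 1(96.38) = 96.38
  H₂O: 0 + 2(96.38) = 192.8
Total out = 25.62 + 224.2 + 96.38 + 192.8 = 538.9 mol/min.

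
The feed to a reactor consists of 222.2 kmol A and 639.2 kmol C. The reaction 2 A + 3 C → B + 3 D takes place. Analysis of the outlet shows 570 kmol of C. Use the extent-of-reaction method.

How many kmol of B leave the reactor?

23.1 kmol

For C: n = n₀ − 3ξ → 570 = 639.2 − 3ξ, giving ξ = 23.07 kmol.
Outlet amounts (n = n₀ + ν ξ):
  A: 222.2 − 2(23.07) = 176.1
  C: 639.2 − 3(23.07) = 570
  B: 0 + 1(23.07) = 23.07
  D: 0 + 3(23.07) = 69.2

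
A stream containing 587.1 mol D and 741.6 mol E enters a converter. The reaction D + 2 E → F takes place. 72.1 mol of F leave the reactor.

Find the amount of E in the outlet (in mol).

For F: n = n₀ + 1ξ → 72.1 = 0 + 1ξ, giving ξ = 72.1 mol.
Outlet amounts (n = n₀ + ν ξ):
  D: 587.1 − 1(72.1) = 515
  E: 741.6 − 2(72.1) = 597.4
  F: 0 + 1(72.1) = 72.1

597 mol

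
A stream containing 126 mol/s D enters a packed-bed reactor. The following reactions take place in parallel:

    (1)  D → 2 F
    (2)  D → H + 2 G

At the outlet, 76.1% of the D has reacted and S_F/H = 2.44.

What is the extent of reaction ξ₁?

Conversion of D: D consumed = 0.761 × 126 = 95.89 mol/s = 1ξ₁ + 1ξ₂.
Selectivity: 2ξ₁ / (1ξ₂) = 2.44 → ξ₁ = 1.22 ξ₂.
Substitute: (1·1.22 + 1) ξ₂ = 95.89 → ξ₂ = 43.19 mol/s, ξ₁ = 52.69 mol/s.
Outlet amounts (n = n₀ + Σ ν·ξ):
  D: 126 − 1(52.69) − 1(43.19) = 30.11
  F: 0 + 2(52.69) = 105.4
  H: 0 + 1(43.19) = 43.19
  G: 0 + 2(43.19) = 86.38

ξ₁ = 52.7 mol/s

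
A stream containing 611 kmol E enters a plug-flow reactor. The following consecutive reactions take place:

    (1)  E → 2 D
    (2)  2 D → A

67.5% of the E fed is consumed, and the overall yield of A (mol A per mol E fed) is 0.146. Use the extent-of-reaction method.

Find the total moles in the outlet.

Conversion of E: E consumed = 1ξ₁ = 0.675 × 611 → ξ₁ = 412.4 kmol.
Yield of A: 1ξ₂ / 611 = 0.146 → ξ₂ = 89.21 kmol.
Outlet amounts (n = n₀ + Σ ν·ξ):
  E: 611 − 1(412.4) = 198.6
  D: 0 + 2(412.4) − 2(89.21) = 646.4
  A: 0 + 1(89.21) = 89.21
Total out = 198.6 + 646.4 + 89.21 = 934.2 kmol.

934 kmol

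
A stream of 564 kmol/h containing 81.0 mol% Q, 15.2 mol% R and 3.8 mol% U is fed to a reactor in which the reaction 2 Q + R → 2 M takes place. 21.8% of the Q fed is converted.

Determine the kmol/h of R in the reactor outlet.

Q reacted = 0.218 × 456.8 = 99.59 kmol/h; ν_Q = −2, so ξ = 99.59/2 = 49.8 kmol/h.
Outlet amounts (n = n₀ + ν ξ):
  Q: 456.8 − 2(49.8) = 357.2
  R: 85.73 − 1(49.8) = 35.93
  M: 0 + 2(49.8) = 99.59
  U: 21.43 (inert)

35.9 kmol/h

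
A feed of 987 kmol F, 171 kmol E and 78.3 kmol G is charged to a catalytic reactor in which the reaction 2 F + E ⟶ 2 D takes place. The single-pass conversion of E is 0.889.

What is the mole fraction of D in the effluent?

0.28

E reacted = 0.889 × 171 = 152 kmol; ν_E = −1, so ξ = 152/1 = 152 kmol.
Outlet amounts (n = n₀ + ν ξ):
  F: 987 − 2(152) = 683
  E: 171 − 1(152) = 18.98
  D: 0 + 2(152) = 304
  G: 78.3 (inert)
Total out = 1084 kmol; y_D = 304 / 1084 = 0.2804.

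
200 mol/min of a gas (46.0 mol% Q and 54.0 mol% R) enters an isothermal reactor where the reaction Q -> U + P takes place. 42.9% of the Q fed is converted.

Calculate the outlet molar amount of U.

39.5 mol/min

Q reacted = 0.429 × 92 = 39.47 mol/min; ν_Q = −1, so ξ = 39.47/1 = 39.47 mol/min.
Outlet amounts (n = n₀ + ν ξ):
  Q: 92 − 1(39.47) = 52.53
  U: 0 + 1(39.47) = 39.47
  P: 0 + 1(39.47) = 39.47
  R: 108 (inert)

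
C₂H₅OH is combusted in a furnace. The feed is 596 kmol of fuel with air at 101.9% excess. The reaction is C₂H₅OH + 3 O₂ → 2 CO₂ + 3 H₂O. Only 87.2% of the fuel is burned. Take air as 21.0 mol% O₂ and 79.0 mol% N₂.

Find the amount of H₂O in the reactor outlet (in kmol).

Stoichiometric O₂ = 3 × 596 = 1788 kmol; O₂ fed = 1788 × 2.019 = 3610 kmol.
N₂ fed = 3610 × 79/21 = 13580 kmol.
Fuel reacted = 0.872 × 596 → ξ = 519.7 kmol.
Outlet (n = n₀ + ν ξ):
  C₂H₅OH: 596 − 1(519.7) = 76.29
  O₂: 3610 − 3(519.7) = 2051
  N₂: 13580 (inert)
  CO₂: 0 + 2(519.7) = 1039
  H₂O: 0 + 3(519.7) = 1559

1560 kmol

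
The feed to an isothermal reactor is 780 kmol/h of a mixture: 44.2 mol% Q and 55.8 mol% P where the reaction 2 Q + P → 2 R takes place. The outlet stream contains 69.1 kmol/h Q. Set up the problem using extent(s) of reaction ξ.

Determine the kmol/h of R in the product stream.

276 kmol/h

For Q: n = n₀ − 2ξ → 69.1 = 344.8 − 2ξ, giving ξ = 137.8 kmol/h.
Outlet amounts (n = n₀ + ν ξ):
  Q: 344.8 − 2(137.8) = 69.1
  P: 435.2 − 1(137.8) = 297.4
  R: 0 + 2(137.8) = 275.7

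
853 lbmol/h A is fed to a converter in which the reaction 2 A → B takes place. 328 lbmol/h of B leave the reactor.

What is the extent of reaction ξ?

For B: n = n₀ + 1ξ → 328 = 0 + 1ξ, giving ξ = 328 lbmol/h.
Outlet amounts (n = n₀ + ν ξ):
  A: 853 − 2(328) = 197
  B: 0 + 1(328) = 328

ξ = 328 lbmol/h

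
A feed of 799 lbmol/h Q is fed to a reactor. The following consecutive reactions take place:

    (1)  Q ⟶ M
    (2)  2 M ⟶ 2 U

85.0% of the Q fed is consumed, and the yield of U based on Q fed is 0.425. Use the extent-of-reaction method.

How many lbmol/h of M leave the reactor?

Conversion of Q: Q consumed = 1ξ₁ = 0.85 × 799 → ξ₁ = 679.1 lbmol/h.
Yield of U: 2ξ₂ / 799 = 0.425 → ξ₂ = 169.8 lbmol/h.
Outlet amounts (n = n₀ + Σ ν·ξ):
  Q: 799 − 1(679.1) = 119.9
  M: 0 + 1(679.1) − 2(169.8) = 339.6
  U: 0 + 2(169.8) = 339.6

340 lbmol/h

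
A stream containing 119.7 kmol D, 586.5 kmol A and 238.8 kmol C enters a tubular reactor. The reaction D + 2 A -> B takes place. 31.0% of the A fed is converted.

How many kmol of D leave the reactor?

28.8 kmol

A reacted = 0.31 × 586.5 = 181.8 kmol; ν_A = −2, so ξ = 181.8/2 = 90.91 kmol.
Outlet amounts (n = n₀ + ν ξ):
  D: 119.7 − 1(90.91) = 28.79
  A: 586.5 − 2(90.91) = 404.7
  B: 0 + 1(90.91) = 90.91
  C: 238.8 (inert)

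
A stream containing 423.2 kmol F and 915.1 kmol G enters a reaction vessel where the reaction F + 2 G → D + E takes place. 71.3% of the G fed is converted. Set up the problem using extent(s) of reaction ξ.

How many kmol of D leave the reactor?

G reacted = 0.713 × 915.1 = 652.5 kmol; ν_G = −2, so ξ = 652.5/2 = 326.2 kmol.
Outlet amounts (n = n₀ + ν ξ):
  F: 423.2 − 1(326.2) = 96.97
  G: 915.1 − 2(326.2) = 262.6
  D: 0 + 1(326.2) = 326.2
  E: 0 + 1(326.2) = 326.2

326 kmol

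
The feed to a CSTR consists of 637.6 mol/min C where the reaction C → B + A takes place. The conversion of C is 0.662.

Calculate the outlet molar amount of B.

422 mol/min

C reacted = 0.662 × 637.6 = 422.1 mol/min; ν_C = −1, so ξ = 422.1/1 = 422.1 mol/min.
Outlet amounts (n = n₀ + ν ξ):
  C: 637.6 − 1(422.1) = 215.5
  B: 0 + 1(422.1) = 422.1
  A: 0 + 1(422.1) = 422.1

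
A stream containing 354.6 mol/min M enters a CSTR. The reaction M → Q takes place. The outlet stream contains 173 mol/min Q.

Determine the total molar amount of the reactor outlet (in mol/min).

355 mol/min

For Q: n = n₀ + 1ξ → 173 = 0 + 1ξ, giving ξ = 173 mol/min.
Outlet amounts (n = n₀ + ν ξ):
  M: 354.6 − 1(173) = 181.6
  Q: 0 + 1(173) = 173
Total out = 181.6 + 173 = 354.6 mol/min.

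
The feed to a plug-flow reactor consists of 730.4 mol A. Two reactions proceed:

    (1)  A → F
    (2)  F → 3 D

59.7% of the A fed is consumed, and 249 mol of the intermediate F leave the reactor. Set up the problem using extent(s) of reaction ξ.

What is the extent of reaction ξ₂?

Conversion of A: A consumed = 1ξ₁ = 0.597 × 730.4 → ξ₁ = 436 mol.
F balance: n_F = 0 + 1ξ₁ − 1ξ₂ = 249 → ξ₂ = (1·436 − 249)/1 = 187 mol.
Outlet amounts (n = n₀ + Σ ν·ξ):
  A: 730.4 − 1(436) = 294.4
  F: 0 + 1(436) − 1(187) = 249
  D: 0 + 3(187) = 561.1

ξ₂ = 187 mol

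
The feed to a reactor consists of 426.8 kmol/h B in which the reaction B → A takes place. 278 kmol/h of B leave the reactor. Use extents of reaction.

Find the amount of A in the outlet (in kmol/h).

149 kmol/h

For B: n = n₀ − 1ξ → 278 = 426.8 − 1ξ, giving ξ = 148.8 kmol/h.
Outlet amounts (n = n₀ + ν ξ):
  B: 426.8 − 1(148.8) = 278
  A: 0 + 1(148.8) = 148.8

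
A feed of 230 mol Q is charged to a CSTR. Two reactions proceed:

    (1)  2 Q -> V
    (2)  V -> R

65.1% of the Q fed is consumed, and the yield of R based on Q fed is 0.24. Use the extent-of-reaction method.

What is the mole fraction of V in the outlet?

Conversion of Q: Q consumed = 2ξ₁ = 0.651 × 230 → ξ₁ = 74.87 mol.
Yield of R: 1ξ₂ / 230 = 0.24 → ξ₂ = 55.2 mol.
Outlet amounts (n = n₀ + Σ ν·ξ):
  Q: 230 − 2(74.87) = 80.27
  V: 0 + 1(74.87) − 1(55.2) = 19.67
  R: 0 + 1(55.2) = 55.2
Total out = 155.1 mol; y_V = 19.67 / 155.1 = 0.1268.

0.127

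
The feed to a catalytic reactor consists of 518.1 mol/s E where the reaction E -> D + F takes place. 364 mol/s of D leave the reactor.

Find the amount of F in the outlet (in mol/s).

For D: n = n₀ + 1ξ → 364 = 0 + 1ξ, giving ξ = 364 mol/s.
Outlet amounts (n = n₀ + ν ξ):
  E: 518.1 − 1(364) = 154.1
  D: 0 + 1(364) = 364
  F: 0 + 1(364) = 364

364 mol/s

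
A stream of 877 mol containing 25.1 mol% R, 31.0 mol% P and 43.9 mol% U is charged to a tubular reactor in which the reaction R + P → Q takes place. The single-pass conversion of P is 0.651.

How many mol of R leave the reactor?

P reacted = 0.651 × 271.9 = 177 mol; ν_P = −1, so ξ = 177/1 = 177 mol.
Outlet amounts (n = n₀ + ν ξ):
  R: 220.1 − 1(177) = 43.14
  P: 271.9 − 1(177) = 94.88
  Q: 0 + 1(177) = 177
  U: 385 (inert)

43.1 mol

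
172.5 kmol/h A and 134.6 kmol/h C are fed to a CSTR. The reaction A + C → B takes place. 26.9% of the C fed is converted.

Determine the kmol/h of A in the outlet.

C reacted = 0.269 × 134.6 = 36.21 kmol/h; ν_C = −1, so ξ = 36.21/1 = 36.21 kmol/h.
Outlet amounts (n = n₀ + ν ξ):
  A: 172.5 − 1(36.21) = 136.3
  C: 134.6 − 1(36.21) = 98.39
  B: 0 + 1(36.21) = 36.21

136 kmol/h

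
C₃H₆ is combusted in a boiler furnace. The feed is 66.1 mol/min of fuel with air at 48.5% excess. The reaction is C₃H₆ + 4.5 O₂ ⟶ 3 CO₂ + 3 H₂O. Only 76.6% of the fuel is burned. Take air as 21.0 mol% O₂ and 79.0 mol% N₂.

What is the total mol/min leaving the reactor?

Stoichiometric O₂ = 4.5 × 66.1 = 297.4 mol/min; O₂ fed = 297.4 × 1.485 = 441.7 mol/min.
N₂ fed = 441.7 × 79/21 = 1662 mol/min.
Fuel reacted = 0.766 × 66.1 → ξ = 50.63 mol/min.
Outlet (n = n₀ + ν ξ):
  C₃H₆: 66.1 − 1(50.63) = 15.47
  O₂: 441.7 − 4.5(50.63) = 213.9
  N₂: 1662 (inert)
  CO₂: 0 + 3(50.63) = 151.9
  H₂O: 0 + 3(50.63) = 151.9
Total out = 15.47 + 213.9 + 1662 + 151.9 + 151.9 = 2195 mol/min.

2190 mol/min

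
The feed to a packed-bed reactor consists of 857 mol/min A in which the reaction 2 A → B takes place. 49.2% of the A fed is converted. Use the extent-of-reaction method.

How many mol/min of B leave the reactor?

211 mol/min

A reacted = 0.492 × 857 = 421.6 mol/min; ν_A = −2, so ξ = 421.6/2 = 210.8 mol/min.
Outlet amounts (n = n₀ + ν ξ):
  A: 857 − 2(210.8) = 435.4
  B: 0 + 1(210.8) = 210.8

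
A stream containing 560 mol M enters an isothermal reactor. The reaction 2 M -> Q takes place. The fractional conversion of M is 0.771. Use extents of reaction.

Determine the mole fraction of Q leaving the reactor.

0.627

M reacted = 0.771 × 560 = 431.8 mol; ν_M = −2, so ξ = 431.8/2 = 215.9 mol.
Outlet amounts (n = n₀ + ν ξ):
  M: 560 − 2(215.9) = 128.2
  Q: 0 + 1(215.9) = 215.9
Total out = 344.1 mol; y_Q = 215.9 / 344.1 = 0.6273.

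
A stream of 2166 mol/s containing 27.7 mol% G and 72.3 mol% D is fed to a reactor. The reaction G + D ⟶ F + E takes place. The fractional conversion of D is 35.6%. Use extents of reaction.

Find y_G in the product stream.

0.0196

D reacted = 0.356 × 1566 = 557.5 mol/s; ν_D = −1, so ξ = 557.5/1 = 557.5 mol/s.
Outlet amounts (n = n₀ + ν ξ):
  G: 600 − 1(557.5) = 42.48
  D: 1566 − 1(557.5) = 1009
  F: 0 + 1(557.5) = 557.5
  E: 0 + 1(557.5) = 557.5
Total out = 2166 mol/s; y_G = 42.48 / 2166 = 0.01961.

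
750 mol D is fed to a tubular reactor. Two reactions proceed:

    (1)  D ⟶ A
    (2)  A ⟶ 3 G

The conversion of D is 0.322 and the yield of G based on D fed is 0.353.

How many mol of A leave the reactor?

153 mol

Conversion of D: D consumed = 1ξ₁ = 0.322 × 750 → ξ₁ = 241.5 mol.
Yield of G: 3ξ₂ / 750 = 0.353 → ξ₂ = 88.25 mol.
Outlet amounts (n = n₀ + Σ ν·ξ):
  D: 750 − 1(241.5) = 508.5
  A: 0 + 1(241.5) − 1(88.25) = 153.2
  G: 0 + 3(88.25) = 264.8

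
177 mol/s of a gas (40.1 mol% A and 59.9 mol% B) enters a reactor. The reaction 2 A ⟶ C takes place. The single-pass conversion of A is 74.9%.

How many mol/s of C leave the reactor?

26.6 mol/s

A reacted = 0.749 × 70.98 = 53.16 mol/s; ν_A = −2, so ξ = 53.16/2 = 26.58 mol/s.
Outlet amounts (n = n₀ + ν ξ):
  A: 70.98 − 2(26.58) = 17.82
  C: 0 + 1(26.58) = 26.58
  B: 106 (inert)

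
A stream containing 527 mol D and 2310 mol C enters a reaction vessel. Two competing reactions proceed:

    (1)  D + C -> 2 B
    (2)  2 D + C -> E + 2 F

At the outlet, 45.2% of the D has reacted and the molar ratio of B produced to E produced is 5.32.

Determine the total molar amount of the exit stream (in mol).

2840 mol

Conversion of D: D consumed = 0.452 × 527 = 238.2 mol = 1ξ₁ + 2ξ₂.
Selectivity: 2ξ₁ / (1ξ₂) = 5.32 → ξ₁ = 2.66 ξ₂.
Substitute: (1·2.66 + 2) ξ₂ = 238.2 → ξ₂ = 51.12 mol, ξ₁ = 136 mol.
Outlet amounts (n = n₀ + Σ ν·ξ):
  D: 527 − 1(136) − 2(51.12) = 288.8
  C: 2310 − 1(136) − 1(51.12) = 2123
  B: 0 + 2(136) = 271.9
  E: 0 + 1(51.12) = 51.12
  F: 0 + 2(51.12) = 102.2
Total out = 288.8 + 2123 + 271.9 + 51.12 + 102.2 = 2837 mol.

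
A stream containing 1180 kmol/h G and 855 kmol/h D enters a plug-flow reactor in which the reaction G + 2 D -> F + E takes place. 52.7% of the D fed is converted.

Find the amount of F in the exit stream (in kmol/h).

225 kmol/h

D reacted = 0.527 × 855 = 450.6 kmol/h; ν_D = −2, so ξ = 450.6/2 = 225.3 kmol/h.
Outlet amounts (n = n₀ + ν ξ):
  G: 1180 − 1(225.3) = 954.7
  D: 855 − 2(225.3) = 404.4
  F: 0 + 1(225.3) = 225.3
  E: 0 + 1(225.3) = 225.3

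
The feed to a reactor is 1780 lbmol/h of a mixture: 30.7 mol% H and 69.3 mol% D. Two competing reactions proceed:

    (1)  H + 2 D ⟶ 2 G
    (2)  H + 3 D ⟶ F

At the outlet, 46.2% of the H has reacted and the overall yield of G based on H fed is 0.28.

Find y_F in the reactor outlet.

Yield of G: 2ξ₁ / 546.5 = 0.28 → ξ₁ = 76.5 lbmol/h.
Conversion of H: 1ξ₁ + 1ξ₂ = 0.462 × 546.5 = 252.5 → ξ₂ = 176 lbmol/h.
Outlet amounts (n = n₀ + Σ ν·ξ):
  H: 546.5 − 1(76.5) − 1(176) = 294
  D: 1234 − 2(76.5) − 3(176) = 552.7
  G: 0 + 2(76.5) = 153
  F: 0 + 1(176) = 176
Total out = 1176 lbmol/h; y_F = 176 / 1176 = 0.1497.

0.15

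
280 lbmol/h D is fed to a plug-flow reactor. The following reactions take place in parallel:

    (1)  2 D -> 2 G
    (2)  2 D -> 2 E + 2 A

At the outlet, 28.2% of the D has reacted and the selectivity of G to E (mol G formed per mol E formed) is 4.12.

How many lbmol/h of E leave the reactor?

Conversion of D: D consumed = 0.282 × 280 = 78.96 lbmol/h = 2ξ₁ + 2ξ₂.
Selectivity: 2ξ₁ / (2ξ₂) = 4.12 → ξ₁ = 4.12 ξ₂.
Substitute: (2·4.12 + 2) ξ₂ = 78.96 → ξ₂ = 7.711 lbmol/h, ξ₁ = 31.77 lbmol/h.
Outlet amounts (n = n₀ + Σ ν·ξ):
  D: 280 − 2(31.77) − 2(7.711) = 201
  G: 0 + 2(31.77) = 63.54
  E: 0 + 2(7.711) = 15.42
  A: 0 + 2(7.711) = 15.42

15.4 lbmol/h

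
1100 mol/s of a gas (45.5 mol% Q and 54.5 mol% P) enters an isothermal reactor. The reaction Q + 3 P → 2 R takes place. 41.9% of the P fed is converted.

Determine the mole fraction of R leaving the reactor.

P reacted = 0.419 × 599.5 = 251.2 mol/s; ν_P = −3, so ξ = 251.2/3 = 83.73 mol/s.
Outlet amounts (n = n₀ + ν ξ):
  Q: 500.5 − 1(83.73) = 416.8
  P: 599.5 − 3(83.73) = 348.3
  R: 0 + 2(83.73) = 167.5
Total out = 932.5 mol/s; y_R = 167.5 / 932.5 = 0.1796.

0.18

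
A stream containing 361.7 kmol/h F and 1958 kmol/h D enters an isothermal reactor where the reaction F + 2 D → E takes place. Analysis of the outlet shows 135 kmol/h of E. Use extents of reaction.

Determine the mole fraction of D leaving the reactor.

0.824

For E: n = n₀ + 1ξ → 135 = 0 + 1ξ, giving ξ = 135 kmol/h.
Outlet amounts (n = n₀ + ν ξ):
  F: 361.7 − 1(135) = 226.7
  D: 1958 − 2(135) = 1688
  E: 0 + 1(135) = 135
Total out = 2050 kmol/h; y_D = 1688 / 2050 = 0.8235.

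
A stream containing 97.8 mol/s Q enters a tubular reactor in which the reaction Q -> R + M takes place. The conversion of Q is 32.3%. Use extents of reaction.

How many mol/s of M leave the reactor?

31.6 mol/s

Q reacted = 0.323 × 97.8 = 31.59 mol/s; ν_Q = −1, so ξ = 31.59/1 = 31.59 mol/s.
Outlet amounts (n = n₀ + ν ξ):
  Q: 97.8 − 1(31.59) = 66.21
  R: 0 + 1(31.59) = 31.59
  M: 0 + 1(31.59) = 31.59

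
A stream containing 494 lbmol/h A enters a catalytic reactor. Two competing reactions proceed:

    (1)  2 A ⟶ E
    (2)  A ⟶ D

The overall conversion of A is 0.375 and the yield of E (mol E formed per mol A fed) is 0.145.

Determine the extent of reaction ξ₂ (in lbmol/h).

Yield of E: 1ξ₁ / 494 = 0.145 → ξ₁ = 71.63 lbmol/h.
Conversion of A: 2ξ₁ + 1ξ₂ = 0.375 × 494 = 185.2 → ξ₂ = 41.99 lbmol/h.
Outlet amounts (n = n₀ + Σ ν·ξ):
  A: 494 − 2(71.63) − 1(41.99) = 308.8
  E: 0 + 1(71.63) = 71.63
  D: 0 + 1(41.99) = 41.99

ξ₂ = 42 lbmol/h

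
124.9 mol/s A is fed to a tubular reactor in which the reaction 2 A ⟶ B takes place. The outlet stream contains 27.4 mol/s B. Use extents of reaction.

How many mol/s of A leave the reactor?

70.1 mol/s

For B: n = n₀ + 1ξ → 27.4 = 0 + 1ξ, giving ξ = 27.4 mol/s.
Outlet amounts (n = n₀ + ν ξ):
  A: 124.9 − 2(27.4) = 70.1
  B: 0 + 1(27.4) = 27.4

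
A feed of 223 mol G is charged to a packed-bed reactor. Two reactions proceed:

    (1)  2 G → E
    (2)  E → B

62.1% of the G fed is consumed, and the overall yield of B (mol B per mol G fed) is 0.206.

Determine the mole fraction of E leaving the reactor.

0.152

Conversion of G: G consumed = 2ξ₁ = 0.621 × 223 → ξ₁ = 69.24 mol.
Yield of B: 1ξ₂ / 223 = 0.206 → ξ₂ = 45.94 mol.
Outlet amounts (n = n₀ + Σ ν·ξ):
  G: 223 − 2(69.24) = 84.52
  E: 0 + 1(69.24) − 1(45.94) = 23.3
  B: 0 + 1(45.94) = 45.94
Total out = 153.8 mol; y_E = 23.3 / 153.8 = 0.1516.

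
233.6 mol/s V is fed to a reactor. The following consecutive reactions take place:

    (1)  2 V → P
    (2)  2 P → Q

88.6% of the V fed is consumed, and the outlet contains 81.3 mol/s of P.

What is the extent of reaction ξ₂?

ξ₂ = 11.1 mol/s

Conversion of V: V consumed = 2ξ₁ = 0.886 × 233.6 → ξ₁ = 103.5 mol/s.
P balance: n_P = 0 + 1ξ₁ − 2ξ₂ = 81.3 → ξ₂ = (1·103.5 − 81.3)/2 = 11.09 mol/s.
Outlet amounts (n = n₀ + Σ ν·ξ):
  V: 233.6 − 2(103.5) = 26.63
  P: 0 + 1(103.5) − 2(11.09) = 81.3
  Q: 0 + 1(11.09) = 11.09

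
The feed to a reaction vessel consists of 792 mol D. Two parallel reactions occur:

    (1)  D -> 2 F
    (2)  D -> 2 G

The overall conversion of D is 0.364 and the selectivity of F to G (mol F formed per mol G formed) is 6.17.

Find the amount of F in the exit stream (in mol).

Conversion of D: D consumed = 0.364 × 792 = 288.3 mol = 1ξ₁ + 1ξ₂.
Selectivity: 2ξ₁ / (2ξ₂) = 6.17 → ξ₁ = 6.17 ξ₂.
Substitute: (1·6.17 + 1) ξ₂ = 288.3 → ξ₂ = 40.21 mol, ξ₁ = 248.1 mol.
Outlet amounts (n = n₀ + Σ ν·ξ):
  D: 792 − 1(248.1) − 1(40.21) = 503.7
  F: 0 + 2(248.1) = 496.2
  G: 0 + 2(40.21) = 80.42

496 mol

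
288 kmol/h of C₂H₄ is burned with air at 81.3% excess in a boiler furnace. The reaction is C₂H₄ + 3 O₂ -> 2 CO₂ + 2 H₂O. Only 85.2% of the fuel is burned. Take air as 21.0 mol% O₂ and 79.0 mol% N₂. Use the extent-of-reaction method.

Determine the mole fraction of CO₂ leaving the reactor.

Stoichiometric O₂ = 3 × 288 = 864 kmol/h; O₂ fed = 864 × 1.813 = 1566 kmol/h.
N₂ fed = 1566 × 79/21 = 5893 kmol/h.
Fuel reacted = 0.852 × 288 → ξ = 245.4 kmol/h.
Outlet (n = n₀ + ν ξ):
  C₂H₄: 288 − 1(245.4) = 42.62
  O₂: 1566 − 3(245.4) = 830.3
  N₂: 5893 (inert)
  CO₂: 0 + 2(245.4) = 490.8
  H₂O: 0 + 2(245.4) = 490.8
Total out = 7747 kmol/h; y_CO₂ = 490.8 / 7747 = 0.06335.

0.0633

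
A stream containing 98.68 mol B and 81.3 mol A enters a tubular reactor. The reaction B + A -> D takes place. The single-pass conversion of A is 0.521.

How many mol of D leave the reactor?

42.4 mol

A reacted = 0.521 × 81.3 = 42.36 mol; ν_A = −1, so ξ = 42.36/1 = 42.36 mol.
Outlet amounts (n = n₀ + ν ξ):
  B: 98.68 − 1(42.36) = 56.32
  A: 81.3 − 1(42.36) = 38.94
  D: 0 + 1(42.36) = 42.36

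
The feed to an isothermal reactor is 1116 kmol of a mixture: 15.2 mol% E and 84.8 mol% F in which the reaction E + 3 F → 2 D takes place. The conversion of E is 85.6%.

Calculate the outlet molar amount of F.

E reacted = 0.856 × 169.6 = 145.2 kmol; ν_E = −1, so ξ = 145.2/1 = 145.2 kmol.
Outlet amounts (n = n₀ + ν ξ):
  E: 169.6 − 1(145.2) = 24.43
  F: 946.4 − 3(145.2) = 510.8
  D: 0 + 2(145.2) = 290.4

511 kmol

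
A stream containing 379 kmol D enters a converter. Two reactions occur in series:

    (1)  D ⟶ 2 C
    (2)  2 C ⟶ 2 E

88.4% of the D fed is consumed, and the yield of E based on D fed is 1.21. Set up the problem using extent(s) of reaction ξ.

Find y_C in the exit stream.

0.296

Conversion of D: D consumed = 1ξ₁ = 0.884 × 379 → ξ₁ = 335 kmol.
Yield of E: 2ξ₂ / 379 = 1.21 → ξ₂ = 229.3 kmol.
Outlet amounts (n = n₀ + Σ ν·ξ):
  D: 379 − 1(335) = 43.96
  C: 0 + 2(335) − 2(229.3) = 211.5
  E: 0 + 2(229.3) = 458.6
Total out = 714 kmol; y_C = 211.5 / 714 = 0.2962.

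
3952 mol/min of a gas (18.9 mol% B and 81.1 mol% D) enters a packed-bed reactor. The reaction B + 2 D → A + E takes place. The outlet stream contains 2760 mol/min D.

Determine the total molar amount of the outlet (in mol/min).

3730 mol/min

For D: n = n₀ − 2ξ → 2760 = 3205 − 2ξ, giving ξ = 222.5 mol/min.
Outlet amounts (n = n₀ + ν ξ):
  B: 746.9 − 1(222.5) = 524.4
  D: 3205 − 2(222.5) = 2760
  A: 0 + 1(222.5) = 222.5
  E: 0 + 1(222.5) = 222.5
Total out = 524.4 + 2760 + 222.5 + 222.5 = 3729 mol/min.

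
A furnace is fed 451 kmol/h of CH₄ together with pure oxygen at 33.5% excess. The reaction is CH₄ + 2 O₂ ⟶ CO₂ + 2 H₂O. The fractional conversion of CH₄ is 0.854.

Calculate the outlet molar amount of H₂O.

770 kmol/h

Stoichiometric O₂ = 2 × 451 = 902 kmol/h; O₂ fed = 902 × 1.335 = 1204 kmol/h.
Fuel reacted = 0.854 × 451 → ξ = 385.2 kmol/h.
Outlet (n = n₀ + ν ξ):
  CH₄: 451 − 1(385.2) = 65.85
  O₂: 1204 − 2(385.2) = 433.9
  CO₂: 0 + 1(385.2) = 385.2
  H₂O: 0 + 2(385.2) = 770.3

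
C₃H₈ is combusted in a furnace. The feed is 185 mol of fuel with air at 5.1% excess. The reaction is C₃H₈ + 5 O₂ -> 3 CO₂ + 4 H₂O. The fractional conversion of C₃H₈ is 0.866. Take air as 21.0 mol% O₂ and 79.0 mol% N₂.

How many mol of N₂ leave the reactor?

Stoichiometric O₂ = 5 × 185 = 925 mol; O₂ fed = 925 × 1.051 = 972.2 mol.
N₂ fed = 972.2 × 79/21 = 3657 mol.
Fuel reacted = 0.866 × 185 → ξ = 160.2 mol.
Outlet (n = n₀ + ν ξ):
  C₃H₈: 185 − 1(160.2) = 24.79
  O₂: 972.2 − 5(160.2) = 171.1
  N₂: 3657 (inert)
  CO₂: 0 + 3(160.2) = 480.6
  H₂O: 0 + 4(160.2) = 640.8

3660 mol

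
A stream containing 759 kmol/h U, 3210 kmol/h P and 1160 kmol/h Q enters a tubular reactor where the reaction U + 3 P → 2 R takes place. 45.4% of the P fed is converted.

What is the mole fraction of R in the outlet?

0.234

P reacted = 0.454 × 3210 = 1457 kmol/h; ν_P = −3, so ξ = 1457/3 = 485.8 kmol/h.
Outlet amounts (n = n₀ + ν ξ):
  U: 759 − 1(485.8) = 273.2
  P: 3210 − 3(485.8) = 1753
  R: 0 + 2(485.8) = 971.6
  Q: 1160 (inert)
Total out = 4157 kmol/h; y_R = 971.6 / 4157 = 0.2337.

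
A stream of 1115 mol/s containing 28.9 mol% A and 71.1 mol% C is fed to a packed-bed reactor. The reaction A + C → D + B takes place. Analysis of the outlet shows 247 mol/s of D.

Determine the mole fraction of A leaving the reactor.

For D: n = n₀ + 1ξ → 247 = 0 + 1ξ, giving ξ = 247 mol/s.
Outlet amounts (n = n₀ + ν ξ):
  A: 322.2 − 1(247) = 75.24
  C: 792.8 − 1(247) = 545.8
  D: 0 + 1(247) = 247
  B: 0 + 1(247) = 247
Total out = 1115 mol/s; y_A = 75.24 / 1115 = 0.06748.

0.0675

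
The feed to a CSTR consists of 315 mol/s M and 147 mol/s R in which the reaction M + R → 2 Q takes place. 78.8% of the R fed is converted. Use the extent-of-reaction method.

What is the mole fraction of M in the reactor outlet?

0.431

R reacted = 0.788 × 147 = 115.8 mol/s; ν_R = −1, so ξ = 115.8/1 = 115.8 mol/s.
Outlet amounts (n = n₀ + ν ξ):
  M: 315 − 1(115.8) = 199.2
  R: 147 − 1(115.8) = 31.16
  Q: 0 + 2(115.8) = 231.7
Total out = 462 mol/s; y_M = 199.2 / 462 = 0.4311.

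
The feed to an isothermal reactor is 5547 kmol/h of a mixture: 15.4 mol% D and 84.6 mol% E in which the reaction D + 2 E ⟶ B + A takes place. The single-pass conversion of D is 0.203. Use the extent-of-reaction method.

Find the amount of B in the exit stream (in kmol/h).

173 kmol/h

D reacted = 0.203 × 854.2 = 173.4 kmol/h; ν_D = −1, so ξ = 173.4/1 = 173.4 kmol/h.
Outlet amounts (n = n₀ + ν ξ):
  D: 854.2 − 1(173.4) = 680.8
  E: 4693 − 2(173.4) = 4346
  B: 0 + 1(173.4) = 173.4
  A: 0 + 1(173.4) = 173.4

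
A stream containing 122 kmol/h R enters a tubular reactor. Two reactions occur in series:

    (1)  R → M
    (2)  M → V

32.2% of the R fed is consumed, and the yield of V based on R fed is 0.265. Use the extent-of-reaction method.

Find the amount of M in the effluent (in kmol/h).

6.95 kmol/h

Conversion of R: R consumed = 1ξ₁ = 0.322 × 122 → ξ₁ = 39.28 kmol/h.
Yield of V: 1ξ₂ / 122 = 0.265 → ξ₂ = 32.33 kmol/h.
Outlet amounts (n = n₀ + Σ ν·ξ):
  R: 122 − 1(39.28) = 82.72
  M: 0 + 1(39.28) − 1(32.33) = 6.954
  V: 0 + 1(32.33) = 32.33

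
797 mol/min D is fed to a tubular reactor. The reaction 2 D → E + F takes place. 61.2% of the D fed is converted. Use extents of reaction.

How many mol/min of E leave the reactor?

244 mol/min

D reacted = 0.612 × 797 = 487.8 mol/min; ν_D = −2, so ξ = 487.8/2 = 243.9 mol/min.
Outlet amounts (n = n₀ + ν ξ):
  D: 797 − 2(243.9) = 309.2
  E: 0 + 1(243.9) = 243.9
  F: 0 + 1(243.9) = 243.9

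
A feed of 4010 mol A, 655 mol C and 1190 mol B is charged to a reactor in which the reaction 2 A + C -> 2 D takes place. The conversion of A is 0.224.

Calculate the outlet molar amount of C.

A reacted = 0.224 × 4010 = 898.2 mol; ν_A = −2, so ξ = 898.2/2 = 449.1 mol.
Outlet amounts (n = n₀ + ν ξ):
  A: 4010 − 2(449.1) = 3112
  C: 655 − 1(449.1) = 205.9
  D: 0 + 2(449.1) = 898.2
  B: 1190 (inert)

206 mol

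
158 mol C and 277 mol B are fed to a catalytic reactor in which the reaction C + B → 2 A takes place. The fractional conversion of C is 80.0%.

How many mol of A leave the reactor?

253 mol

C reacted = 0.8 × 158 = 126.4 mol; ν_C = −1, so ξ = 126.4/1 = 126.4 mol.
Outlet amounts (n = n₀ + ν ξ):
  C: 158 − 1(126.4) = 31.6
  B: 277 − 1(126.4) = 150.6
  A: 0 + 2(126.4) = 252.8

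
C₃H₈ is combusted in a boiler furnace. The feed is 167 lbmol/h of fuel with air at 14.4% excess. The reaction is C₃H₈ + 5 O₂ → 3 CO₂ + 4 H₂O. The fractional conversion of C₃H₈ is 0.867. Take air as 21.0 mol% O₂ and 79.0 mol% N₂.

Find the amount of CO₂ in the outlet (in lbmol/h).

Stoichiometric O₂ = 5 × 167 = 835 lbmol/h; O₂ fed = 835 × 1.144 = 955.2 lbmol/h.
N₂ fed = 955.2 × 79/21 = 3594 lbmol/h.
Fuel reacted = 0.867 × 167 → ξ = 144.8 lbmol/h.
Outlet (n = n₀ + ν ξ):
  C₃H₈: 167 − 1(144.8) = 22.21
  O₂: 955.2 − 5(144.8) = 231.3
  N₂: 3594 (inert)
  CO₂: 0 + 3(144.8) = 434.4
  H₂O: 0 + 4(144.8) = 579.2

434 lbmol/h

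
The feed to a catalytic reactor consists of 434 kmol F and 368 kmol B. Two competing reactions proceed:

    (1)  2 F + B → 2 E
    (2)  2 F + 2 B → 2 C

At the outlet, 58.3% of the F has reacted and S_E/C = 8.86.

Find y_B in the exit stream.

Conversion of F: F consumed = 0.583 × 434 = 253 kmol = 2ξ₁ + 2ξ₂.
Selectivity: 2ξ₁ / (2ξ₂) = 8.86 → ξ₁ = 8.86 ξ₂.
Substitute: (2·8.86 + 2) ξ₂ = 253 → ξ₂ = 12.83 kmol, ξ₁ = 113.7 kmol.
Outlet amounts (n = n₀ + Σ ν·ξ):
  F: 434 − 2(113.7) − 2(12.83) = 181
  B: 368 − 1(113.7) − 2(12.83) = 228.7
  E: 0 + 2(113.7) = 227.4
  C: 0 + 2(12.83) = 25.66
Total out = 662.7 kmol; y_B = 228.7 / 662.7 = 0.3451.

0.345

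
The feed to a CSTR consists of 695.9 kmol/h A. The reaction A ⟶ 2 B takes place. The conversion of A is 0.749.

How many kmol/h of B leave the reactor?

A reacted = 0.749 × 695.9 = 521.2 kmol/h; ν_A = −1, so ξ = 521.2/1 = 521.2 kmol/h.
Outlet amounts (n = n₀ + ν ξ):
  A: 695.9 − 1(521.2) = 174.7
  B: 0 + 2(521.2) = 1042

1040 kmol/h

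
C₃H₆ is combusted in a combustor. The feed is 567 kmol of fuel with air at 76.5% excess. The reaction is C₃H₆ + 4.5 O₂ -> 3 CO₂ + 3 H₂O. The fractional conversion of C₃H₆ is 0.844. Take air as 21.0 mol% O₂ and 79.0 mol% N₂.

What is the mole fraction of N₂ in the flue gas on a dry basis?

Stoichiometric O₂ = 4.5 × 567 = 2552 kmol; O₂ fed = 2552 × 1.765 = 4503 kmol.
N₂ fed = 4503 × 79/21 = 16940 kmol.
Fuel reacted = 0.844 × 567 → ξ = 478.5 kmol.
Outlet (n = n₀ + ν ξ):
  C₃H₆: 567 − 1(478.5) = 88.45
  O₂: 4503 − 4.5(478.5) = 2350
  N₂: 16940 (inert)
  CO₂: 0 + 3(478.5) = 1436
  H₂O: 0 + 3(478.5) = 1436
Dry total = 20820 kmol; y_N₂ (dry) = 16940 / 20820 = 0.8139.

0.814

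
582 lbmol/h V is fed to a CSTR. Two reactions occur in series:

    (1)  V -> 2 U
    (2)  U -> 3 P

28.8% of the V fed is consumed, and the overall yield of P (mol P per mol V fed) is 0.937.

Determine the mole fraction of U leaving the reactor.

0.138

Conversion of V: V consumed = 1ξ₁ = 0.288 × 582 → ξ₁ = 167.6 lbmol/h.
Yield of P: 3ξ₂ / 582 = 0.937 → ξ₂ = 181.8 lbmol/h.
Outlet amounts (n = n₀ + Σ ν·ξ):
  V: 582 − 1(167.6) = 414.4
  U: 0 + 2(167.6) − 1(181.8) = 153.5
  P: 0 + 3(181.8) = 545.3
Total out = 1113 lbmol/h; y_U = 153.5 / 1113 = 0.1379.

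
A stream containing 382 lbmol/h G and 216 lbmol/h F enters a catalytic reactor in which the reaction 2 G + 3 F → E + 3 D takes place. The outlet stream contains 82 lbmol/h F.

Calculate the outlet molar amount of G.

For F: n = n₀ − 3ξ → 82 = 216 − 3ξ, giving ξ = 44.67 lbmol/h.
Outlet amounts (n = n₀ + ν ξ):
  G: 382 − 2(44.67) = 292.7
  F: 216 − 3(44.67) = 82
  E: 0 + 1(44.67) = 44.67
  D: 0 + 3(44.67) = 134

293 lbmol/h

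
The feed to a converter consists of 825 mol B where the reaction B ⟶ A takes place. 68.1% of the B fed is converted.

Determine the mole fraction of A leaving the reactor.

B reacted = 0.681 × 825 = 561.8 mol; ν_B = −1, so ξ = 561.8/1 = 561.8 mol.
Outlet amounts (n = n₀ + ν ξ):
  B: 825 − 1(561.8) = 263.2
  A: 0 + 1(561.8) = 561.8
Total out = 825 mol; y_A = 561.8 / 825 = 0.681.

0.681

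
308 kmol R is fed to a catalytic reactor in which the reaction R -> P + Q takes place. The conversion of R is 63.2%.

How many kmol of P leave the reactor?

195 kmol

R reacted = 0.632 × 308 = 194.7 kmol; ν_R = −1, so ξ = 194.7/1 = 194.7 kmol.
Outlet amounts (n = n₀ + ν ξ):
  R: 308 − 1(194.7) = 113.3
  P: 0 + 1(194.7) = 194.7
  Q: 0 + 1(194.7) = 194.7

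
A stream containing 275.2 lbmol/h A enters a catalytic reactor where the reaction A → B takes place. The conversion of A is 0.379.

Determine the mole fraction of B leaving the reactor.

0.379

A reacted = 0.379 × 275.2 = 104.3 lbmol/h; ν_A = −1, so ξ = 104.3/1 = 104.3 lbmol/h.
Outlet amounts (n = n₀ + ν ξ):
  A: 275.2 − 1(104.3) = 170.9
  B: 0 + 1(104.3) = 104.3
Total out = 275.2 lbmol/h; y_B = 104.3 / 275.2 = 0.379.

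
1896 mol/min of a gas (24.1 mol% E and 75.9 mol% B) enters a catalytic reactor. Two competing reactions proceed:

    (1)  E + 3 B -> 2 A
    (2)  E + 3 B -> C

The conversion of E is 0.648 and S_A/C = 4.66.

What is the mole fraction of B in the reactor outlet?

0.453

Conversion of E: E consumed = 0.648 × 456.9 = 296.1 mol/min = 1ξ₁ + 1ξ₂.
Selectivity: 2ξ₁ / (1ξ₂) = 4.66 → ξ₁ = 2.33 ξ₂.
Substitute: (1·2.33 + 1) ξ₂ = 296.1 → ξ₂ = 88.92 mol/min, ξ₁ = 207.2 mol/min.
Outlet amounts (n = n₀ + Σ ν·ξ):
  E: 456.9 − 1(207.2) − 1(88.92) = 160.8
  B: 1439 − 3(207.2) − 3(88.92) = 550.8
  A: 0 + 2(207.2) = 414.4
  C: 0 + 1(88.92) = 88.92
Total out = 1215 mol/min; y_B = 550.8 / 1215 = 0.4534.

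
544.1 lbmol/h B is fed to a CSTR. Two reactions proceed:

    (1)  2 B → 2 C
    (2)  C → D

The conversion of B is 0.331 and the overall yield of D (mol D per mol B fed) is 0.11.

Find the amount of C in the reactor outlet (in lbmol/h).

120 lbmol/h

Conversion of B: B consumed = 2ξ₁ = 0.331 × 544.1 → ξ₁ = 90.05 lbmol/h.
Yield of D: 1ξ₂ / 544.1 = 0.11 → ξ₂ = 59.85 lbmol/h.
Outlet amounts (n = n₀ + Σ ν·ξ):
  B: 544.1 − 2(90.05) = 364
  C: 0 + 2(90.05) − 1(59.85) = 120.2
  D: 0 + 1(59.85) = 59.85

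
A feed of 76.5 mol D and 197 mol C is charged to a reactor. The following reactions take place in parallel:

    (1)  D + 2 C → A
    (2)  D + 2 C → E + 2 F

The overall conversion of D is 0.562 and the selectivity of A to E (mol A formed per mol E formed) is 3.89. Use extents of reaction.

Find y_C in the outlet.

Conversion of D: D consumed = 0.562 × 76.5 = 42.99 mol = 1ξ₁ + 1ξ₂.
Selectivity: 1ξ₁ / (1ξ₂) = 3.89 → ξ₁ = 3.89 ξ₂.
Substitute: (1·3.89 + 1) ξ₂ = 42.99 → ξ₂ = 8.792 mol, ξ₁ = 34.2 mol.
Outlet amounts (n = n₀ + Σ ν·ξ):
  D: 76.5 − 1(34.2) − 1(8.792) = 33.51
  C: 197 − 2(34.2) − 2(8.792) = 111
  A: 0 + 1(34.2) = 34.2
  E: 0 + 1(8.792) = 8.792
  F: 0 + 2(8.792) = 17.58
Total out = 205.1 mol; y_C = 111 / 205.1 = 0.5413.

0.541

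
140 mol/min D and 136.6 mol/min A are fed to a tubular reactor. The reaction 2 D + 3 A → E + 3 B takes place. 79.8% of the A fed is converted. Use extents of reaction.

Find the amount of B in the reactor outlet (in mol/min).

109 mol/min

A reacted = 0.798 × 136.6 = 109 mol/min; ν_A = −3, so ξ = 109/3 = 36.34 mol/min.
Outlet amounts (n = n₀ + ν ξ):
  D: 140 − 2(36.34) = 67.33
  A: 136.6 − 3(36.34) = 27.59
  E: 0 + 1(36.34) = 36.34
  B: 0 + 3(36.34) = 109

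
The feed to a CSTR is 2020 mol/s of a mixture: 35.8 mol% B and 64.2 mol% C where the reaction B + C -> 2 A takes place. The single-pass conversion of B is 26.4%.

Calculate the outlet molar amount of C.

B reacted = 0.264 × 723.2 = 190.9 mol/s; ν_B = −1, so ξ = 190.9/1 = 190.9 mol/s.
Outlet amounts (n = n₀ + ν ξ):
  B: 723.2 − 1(190.9) = 532.2
  C: 1297 − 1(190.9) = 1106
  A: 0 + 2(190.9) = 381.8

1110 mol/s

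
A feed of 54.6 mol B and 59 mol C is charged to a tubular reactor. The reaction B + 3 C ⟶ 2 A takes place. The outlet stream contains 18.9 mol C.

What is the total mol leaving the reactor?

For C: n = n₀ − 3ξ → 18.9 = 59 − 3ξ, giving ξ = 13.37 mol.
Outlet amounts (n = n₀ + ν ξ):
  B: 54.6 − 1(13.37) = 41.23
  C: 59 − 3(13.37) = 18.9
  A: 0 + 2(13.37) = 26.73
Total out = 41.23 + 18.9 + 26.73 = 86.87 mol.

86.9 mol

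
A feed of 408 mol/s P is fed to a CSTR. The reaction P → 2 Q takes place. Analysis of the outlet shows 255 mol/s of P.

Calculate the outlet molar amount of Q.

306 mol/s

For P: n = n₀ − 1ξ → 255 = 408 − 1ξ, giving ξ = 153 mol/s.
Outlet amounts (n = n₀ + ν ξ):
  P: 408 − 1(153) = 255
  Q: 0 + 2(153) = 306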